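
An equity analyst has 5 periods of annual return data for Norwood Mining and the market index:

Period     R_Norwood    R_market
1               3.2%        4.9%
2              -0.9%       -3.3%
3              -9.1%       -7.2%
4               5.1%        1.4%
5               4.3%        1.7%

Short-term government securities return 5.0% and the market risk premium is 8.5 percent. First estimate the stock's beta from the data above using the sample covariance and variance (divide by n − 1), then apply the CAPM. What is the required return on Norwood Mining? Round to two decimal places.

Mean R_i = (3.2 − 0.9 − 9.1 + 5.1 + 4.3) / 5 = 0.5200%
Mean R_m = (4.9 − 3.3 − 7.2 + 1.4 + 1.7) / 5 = -0.5000%
Σ(R_i − R̄_i)(R_m − R̄_m) = 99.9200  ⇒  Cov = 99.9200 / 4 = 24.9800
Σ(R_m − R̄_m)² = 90.3400  ⇒  Var(R_m) = 90.3400 / 4 = 22.5850
β = Cov / Var(R_m) = 24.9800 / 22.5850 = 1.1060
E(R) = R_f + β × MRP = 5.0% + 1.1060 × 8.5% = 14.40%

14.40%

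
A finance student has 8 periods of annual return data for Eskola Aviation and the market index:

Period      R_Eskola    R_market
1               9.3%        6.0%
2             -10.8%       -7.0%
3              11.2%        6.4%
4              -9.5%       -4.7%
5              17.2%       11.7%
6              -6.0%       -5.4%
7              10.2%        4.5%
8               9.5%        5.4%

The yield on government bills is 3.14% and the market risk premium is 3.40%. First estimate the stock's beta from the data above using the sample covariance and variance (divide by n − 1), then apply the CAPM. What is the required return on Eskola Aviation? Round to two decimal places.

8.46%

Mean R_i = (9.3 − 10.8 + 11.2 − 9.5 + 17.2 − 6.0 + 10.2 + 9.5) / 8 = 3.8875%
Mean R_m = (6.0 − 7.0 + 6.4 − 4.7 + 11.7 − 5.4 + 4.5 + 5.4) / 8 = 2.1125%
Σ(R_i − R̄_i)(R_m − R̄_m) = 512.8713  ⇒  Cov = 512.8713 / 7 = 73.2673
Σ(R_m − R̄_m)² = 327.8088  ⇒  Var(R_m) = 327.8088 / 7 = 46.8298
β = Cov / Var(R_m) = 73.2673 / 46.8298 = 1.5645
E(R) = R_f + β × MRP = 3.14% + 1.5645 × 3.40% = 8.46%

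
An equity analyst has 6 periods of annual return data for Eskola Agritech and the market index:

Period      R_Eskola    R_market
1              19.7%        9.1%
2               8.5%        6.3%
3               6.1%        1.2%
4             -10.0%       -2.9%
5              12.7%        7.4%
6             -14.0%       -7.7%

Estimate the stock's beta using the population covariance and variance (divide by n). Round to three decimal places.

Mean R_i = (19.7 + 8.5 + 6.1 − 10.0 + 12.7 − 14.0) / 6 = 3.8333%
Mean R_m = (9.1 + 6.3 + 1.2 − 2.9 + 7.4 − 7.7) / 6 = 2.2333%
Σ(R_i − R̄_i)(R_m − R̄_m) = 419.5533  ⇒  Cov = 419.5533 / 6 = 69.9256
Σ(R_m − R̄_m)² = 216.4733  ⇒  Var(R_m) = 216.4733 / 6 = 36.0789
β = Cov / Var(R_m) = 69.9256 / 36.0789 = 1.9381

1.938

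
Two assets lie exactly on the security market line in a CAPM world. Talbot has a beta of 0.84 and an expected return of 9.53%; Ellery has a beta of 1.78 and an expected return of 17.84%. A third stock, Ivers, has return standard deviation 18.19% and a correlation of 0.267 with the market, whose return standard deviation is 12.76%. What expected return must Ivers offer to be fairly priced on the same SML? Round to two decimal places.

5.47%

MRP = (17.84% − 9.53%) / (1.78 − 0.84) = 8.8404%
R_f = 9.53% − 0.84 × 8.8404% = 2.1041%
β_Ivers = ρ·σ_i/σ_m = 0.267 × 18.19 / 12.76 = 0.3806
E(R_Ivers) = R_f + β × MRP = 2.1041% + 0.3806 × 8.8404% = 5.47%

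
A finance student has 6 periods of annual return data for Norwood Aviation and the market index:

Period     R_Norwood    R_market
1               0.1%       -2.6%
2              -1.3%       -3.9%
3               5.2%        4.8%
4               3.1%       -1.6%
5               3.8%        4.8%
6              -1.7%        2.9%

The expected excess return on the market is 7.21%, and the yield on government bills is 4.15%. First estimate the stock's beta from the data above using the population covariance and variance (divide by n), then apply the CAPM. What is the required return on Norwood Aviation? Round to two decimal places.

Mean R_i = (0.1 − 1.3 + 5.2 + 3.1 + 3.8 − 1.7) / 6 = 1.5333%
Mean R_m = (-2.6 − 3.9 + 4.8 − 1.6 + 4.8 + 2.9) / 6 = 0.7333%
Σ(R_i − R̄_i)(R_m − R̄_m) = 31.3733  ⇒  Cov = 31.3733 / 6 = 5.2289
Σ(R_m − R̄_m)² = 75.7933  ⇒  Var(R_m) = 75.7933 / 6 = 12.6322
β = Cov / Var(R_m) = 5.2289 / 12.6322 = 0.4139
E(R) = R_f + β × MRP = 4.15% + 0.4139 × 7.21% = 7.13%

7.13%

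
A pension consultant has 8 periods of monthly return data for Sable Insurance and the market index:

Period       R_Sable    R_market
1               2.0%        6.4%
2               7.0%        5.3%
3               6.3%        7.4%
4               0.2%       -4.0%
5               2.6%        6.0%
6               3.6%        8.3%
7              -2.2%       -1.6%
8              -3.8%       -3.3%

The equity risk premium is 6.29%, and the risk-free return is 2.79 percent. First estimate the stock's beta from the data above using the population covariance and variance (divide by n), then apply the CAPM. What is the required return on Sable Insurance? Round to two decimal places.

Mean R_i = (2.0 + 7.0 + 6.3 + 0.2 + 2.6 + 3.6 − 2.2 − 3.8) / 8 = 1.9625%
Mean R_m = (6.4 + 5.3 + 7.4 − 4.0 + 6.0 + 8.3 − 1.6 − 3.3) / 8 = 3.0625%
Σ(R_i − R̄_i)(R_m − R̄_m) = 109.1788  ⇒  Cov = 109.1788 / 8 = 13.6474
Σ(R_m − R̄_m)² = 183.1188  ⇒  Var(R_m) = 183.1188 / 8 = 22.8899
β = Cov / Var(R_m) = 13.6474 / 22.8899 = 0.5962
E(R) = R_f + β × MRP = 2.79% + 0.5962 × 6.29% = 6.54%

6.54%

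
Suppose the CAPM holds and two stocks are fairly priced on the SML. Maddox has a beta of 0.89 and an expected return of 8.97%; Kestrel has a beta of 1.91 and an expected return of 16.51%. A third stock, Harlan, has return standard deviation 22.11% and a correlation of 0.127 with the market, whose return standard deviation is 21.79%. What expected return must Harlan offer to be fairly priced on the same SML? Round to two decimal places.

3.34%

MRP = (16.51% − 8.97%) / (1.91 − 0.89) = 7.3922%
R_f = 8.97% − 0.89 × 7.3922% = 2.3909%
β_Harlan = ρ·σ_i/σ_m = 0.127 × 22.11 / 21.79 = 0.1289
E(R_Harlan) = R_f + β × MRP = 2.3909% + 0.1289 × 7.3922% = 3.34%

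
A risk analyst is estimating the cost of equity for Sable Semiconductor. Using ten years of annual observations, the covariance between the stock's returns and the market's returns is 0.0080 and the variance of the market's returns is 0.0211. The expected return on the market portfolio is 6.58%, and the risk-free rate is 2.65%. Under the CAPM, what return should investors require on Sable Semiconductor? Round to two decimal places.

4.14%

β = Cov(R_i, R_m) / Var(R_m) = 0.0080 / 0.0211 = 0.3791
MRP = 6.58% − 2.65% = 3.93%
E(R) = R_f + β × MRP = 2.65% + 0.3791 × 3.93% = 4.14%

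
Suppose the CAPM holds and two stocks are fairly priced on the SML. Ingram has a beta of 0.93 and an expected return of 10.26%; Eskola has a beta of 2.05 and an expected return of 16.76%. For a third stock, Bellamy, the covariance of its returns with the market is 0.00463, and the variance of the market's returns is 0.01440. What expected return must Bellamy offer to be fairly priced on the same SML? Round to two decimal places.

6.73%

MRP = (16.76% − 10.26%) / (2.05 − 0.93) = 5.8036%
R_f = 10.26% − 0.93 × 5.8036% = 4.8627%
β_Bellamy = Cov / Var(R_m) = 0.00463 / 0.01440 = 0.3215
E(R_Bellamy) = R_f + β × MRP = 4.8627% + 0.3215 × 5.8036% = 6.73%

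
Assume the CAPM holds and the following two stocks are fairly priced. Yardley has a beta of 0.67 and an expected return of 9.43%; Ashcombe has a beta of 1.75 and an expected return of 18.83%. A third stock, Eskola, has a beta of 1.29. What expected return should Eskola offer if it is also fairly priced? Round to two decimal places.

14.83%

MRP (SML slope) = (18.83% − 9.43%) / (1.75 − 0.67) = 9.40% / 1.08 = 8.7037%
R_f (intercept) = 9.43% − 0.67 × 8.7037% = 3.5985%
E(R_Eskola) = R_f + β × MRP = 3.5985% + 1.29 × 8.7037% = 14.83%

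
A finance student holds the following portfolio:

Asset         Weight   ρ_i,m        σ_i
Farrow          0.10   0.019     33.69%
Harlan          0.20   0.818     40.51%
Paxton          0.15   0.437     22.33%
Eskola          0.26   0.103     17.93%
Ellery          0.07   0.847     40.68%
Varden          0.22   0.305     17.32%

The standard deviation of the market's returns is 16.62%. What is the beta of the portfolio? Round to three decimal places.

β_Farrow = 0.019 × 33.69% / 16.62% = 0.0385
β_Harlan = 0.818 × 40.51% / 16.62% = 1.9938
β_Paxton = 0.437 × 22.33% / 16.62% = 0.5871
β_Eskola = 0.103 × 17.93% / 16.62% = 0.1111
β_Ellery = 0.847 × 40.68% / 16.62% = 2.0732
β_Varden = 0.305 × 17.32% / 16.62% = 0.3178
β_P = Σ w_i β_i = 0.10×0.0385 + 0.20×1.9938 + 0.15×0.5871 + 0.26×0.1111 + 0.07×2.0732 + 0.22×0.3178 = 0.7346

0.735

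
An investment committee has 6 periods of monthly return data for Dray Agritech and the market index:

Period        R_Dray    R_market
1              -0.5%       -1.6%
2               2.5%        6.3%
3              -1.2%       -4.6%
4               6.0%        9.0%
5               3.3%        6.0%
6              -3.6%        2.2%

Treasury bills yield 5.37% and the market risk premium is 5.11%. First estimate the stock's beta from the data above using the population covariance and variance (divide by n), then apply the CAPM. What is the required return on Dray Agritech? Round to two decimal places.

7.98%

Mean R_i = (-0.5 + 2.5 − 1.2 + 6.0 + 3.3 − 3.6) / 6 = 1.0833%
Mean R_m = (-1.6 + 6.3 − 4.6 + 9.0 + 6.0 + 2.2) / 6 = 2.8833%
Σ(R_i − R̄_i)(R_m − R̄_m) = 69.2083  ⇒  Cov = 69.2083 / 6 = 11.5347
Σ(R_m − R̄_m)² = 135.3683  ⇒  Var(R_m) = 135.3683 / 6 = 22.5614
β = Cov / Var(R_m) = 11.5347 / 22.5614 = 0.5113
E(R) = R_f + β × MRP = 5.37% + 0.5113 × 5.11% = 7.98%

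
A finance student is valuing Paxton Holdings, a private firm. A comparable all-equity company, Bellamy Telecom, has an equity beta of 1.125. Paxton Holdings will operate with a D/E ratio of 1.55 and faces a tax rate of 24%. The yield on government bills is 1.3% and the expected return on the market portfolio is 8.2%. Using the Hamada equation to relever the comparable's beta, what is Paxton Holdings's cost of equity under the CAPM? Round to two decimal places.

β_L = β_U × [1 + (1 − t)(D/E)] = 1.125 × [1 + (1 − 0.24) × 1.55]
    = 1.125 × [1 + 0.76 × 1.55] = 1.125 × 2.1780 = 2.4503
MRP = 8.2% − 1.3% = 6.90%
E(R) = R_f + β_L × MRP = 1.3% + 2.4503 × 6.9% = 18.21%

18.21%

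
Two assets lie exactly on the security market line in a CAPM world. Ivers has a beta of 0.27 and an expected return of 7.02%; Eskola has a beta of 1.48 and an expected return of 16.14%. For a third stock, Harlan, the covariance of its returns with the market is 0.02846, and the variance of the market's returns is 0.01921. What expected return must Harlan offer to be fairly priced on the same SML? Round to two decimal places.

16.15%

MRP = (16.14% − 7.02%) / (1.48 − 0.27) = 7.5372%
R_f = 7.02% − 0.27 × 7.5372% = 4.9850%
β_Harlan = Cov / Var(R_m) = 0.02846 / 0.01921 = 1.4815
E(R_Harlan) = R_f + β × MRP = 4.9850% + 1.4815 × 7.5372% = 16.15%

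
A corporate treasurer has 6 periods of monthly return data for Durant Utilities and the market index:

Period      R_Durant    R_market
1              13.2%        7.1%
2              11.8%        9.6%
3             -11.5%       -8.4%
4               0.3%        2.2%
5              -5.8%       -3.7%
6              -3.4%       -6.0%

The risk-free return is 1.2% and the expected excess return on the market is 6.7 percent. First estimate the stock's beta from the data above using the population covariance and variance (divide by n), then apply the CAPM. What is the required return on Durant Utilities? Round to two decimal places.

9.85%

Mean R_i = (13.2 + 11.8 − 11.5 + 0.3 − 5.8 − 3.4) / 6 = 0.7667%
Mean R_m = (7.1 + 9.6 − 8.4 + 2.2 − 3.7 − 6.0) / 6 = 0.1333%
Σ(R_i − R̄_i)(R_m − R̄_m) = 345.5067  ⇒  Cov = 345.5067 / 6 = 57.5845
Σ(R_m − R̄_m)² = 267.5533  ⇒  Var(R_m) = 267.5533 / 6 = 44.5922
β = Cov / Var(R_m) = 57.5845 / 44.5922 = 1.2914
E(R) = R_f + β × MRP = 1.2% + 1.2914 × 6.7% = 9.85%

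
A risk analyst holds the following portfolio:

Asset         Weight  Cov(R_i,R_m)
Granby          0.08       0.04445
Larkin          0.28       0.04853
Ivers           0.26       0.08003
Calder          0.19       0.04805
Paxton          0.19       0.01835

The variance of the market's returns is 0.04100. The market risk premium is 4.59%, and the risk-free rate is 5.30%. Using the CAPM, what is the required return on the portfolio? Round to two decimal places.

10.96%

β_Granby = 0.04445 / 0.04100 = 1.0841
β_Larkin = 0.04853 / 0.04100 = 1.1837
β_Ivers = 0.08003 / 0.04100 = 1.9520
β_Calder = 0.04805 / 0.04100 = 1.1720
β_Paxton = 0.01835 / 0.04100 = 0.4476
β_P = Σ w_i β_i = 0.08×1.0841 + 0.28×1.1837 + 0.26×1.9520 + 0.19×1.1720 + 0.19×0.4476 = 1.2334
E(R_P) = R_f + β_P × MRP = 5.30% + 1.2334 × 4.59% = 10.96%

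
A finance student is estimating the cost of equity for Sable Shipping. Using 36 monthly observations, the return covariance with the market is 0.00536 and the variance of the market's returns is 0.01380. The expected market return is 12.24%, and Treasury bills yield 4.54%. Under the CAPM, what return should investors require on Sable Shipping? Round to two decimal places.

β = Cov(R_i, R_m) / Var(R_m) = 0.00536 / 0.01380 = 0.3884
MRP = 12.24% − 4.54% = 7.70%
E(R) = R_f + β × MRP = 4.54% + 0.3884 × 7.70% = 7.53%

7.53%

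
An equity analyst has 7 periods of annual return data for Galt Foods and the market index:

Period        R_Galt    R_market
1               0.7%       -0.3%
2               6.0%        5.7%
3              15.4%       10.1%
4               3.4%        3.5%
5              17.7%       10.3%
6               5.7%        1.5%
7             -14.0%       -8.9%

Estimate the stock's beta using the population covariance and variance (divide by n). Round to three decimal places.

Mean R_i = (0.7 + 6.0 + 15.4 + 3.4 + 17.7 + 5.7 − 14.0) / 7 = 4.9857%
Mean R_m = (-0.3 + 5.7 + 10.1 + 3.5 + 10.3 + 1.5 − 8.9) / 7 = 3.1286%
Σ(R_i − R̄_i)(R_m − R̄_m) = 407.7029  ⇒  Cov = 407.7029 / 7 = 58.2433
Σ(R_m − R̄_m)² = 265.8743  ⇒  Var(R_m) = 265.8743 / 7 = 37.9820
β = Cov / Var(R_m) = 58.2433 / 37.9820 = 1.5334

1.533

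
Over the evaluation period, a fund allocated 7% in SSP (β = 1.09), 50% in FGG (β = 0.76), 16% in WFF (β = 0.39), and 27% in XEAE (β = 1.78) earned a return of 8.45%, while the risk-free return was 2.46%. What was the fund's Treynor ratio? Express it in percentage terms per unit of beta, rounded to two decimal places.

5.99%

β_P = 0.07×1.09 + 0.50×0.76 + 0.16×0.39 + 0.27×1.78 = 0.9993
Treynor = (R_P − R_f) / β_P = (8.45% − 2.46%) / 0.9993 = 5.99% / 0.9993 = 5.99%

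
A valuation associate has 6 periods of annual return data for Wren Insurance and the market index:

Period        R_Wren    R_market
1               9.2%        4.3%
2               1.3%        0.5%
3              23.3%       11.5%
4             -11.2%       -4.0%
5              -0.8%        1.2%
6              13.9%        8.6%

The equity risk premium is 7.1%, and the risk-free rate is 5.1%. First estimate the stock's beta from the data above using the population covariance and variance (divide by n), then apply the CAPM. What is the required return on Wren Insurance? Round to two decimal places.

Mean R_i = (9.2 + 1.3 + 23.3 − 11.2 − 0.8 + 13.9) / 6 = 5.9500%
Mean R_m = (4.3 + 0.5 + 11.5 − 4.0 + 1.2 + 8.6) / 6 = 3.6833%
Σ(R_i − R̄_i)(R_m − R̄_m) = 340.0450  ⇒  Cov = 340.0450 / 6 = 56.6742
Σ(R_m − R̄_m)² = 160.9883  ⇒  Var(R_m) = 160.9883 / 6 = 26.8314
β = Cov / Var(R_m) = 56.6742 / 26.8314 = 2.1122
E(R) = R_f + β × MRP = 5.1% + 2.1122 × 7.1% = 20.10%

20.10%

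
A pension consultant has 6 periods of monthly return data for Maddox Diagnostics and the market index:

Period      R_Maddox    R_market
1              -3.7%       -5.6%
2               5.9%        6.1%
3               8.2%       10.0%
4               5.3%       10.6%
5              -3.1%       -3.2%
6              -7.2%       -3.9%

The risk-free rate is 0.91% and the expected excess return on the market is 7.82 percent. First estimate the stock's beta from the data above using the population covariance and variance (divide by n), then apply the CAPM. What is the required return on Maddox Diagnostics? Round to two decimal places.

7.20%

Mean R_i = (-3.7 + 5.9 + 8.2 + 5.3 − 3.1 − 7.2) / 6 = 0.9000%
Mean R_m = (-5.6 + 6.1 + 10.0 + 10.6 − 3.2 − 3.9) / 6 = 2.3333%
Σ(R_i − R̄_i)(R_m − R̄_m) = 220.2900  ⇒  Cov = 220.2900 / 6 = 36.7150
Σ(R_m − R̄_m)² = 273.7133  ⇒  Var(R_m) = 273.7133 / 6 = 45.6189
β = Cov / Var(R_m) = 36.7150 / 45.6189 = 0.8048
E(R) = R_f + β × MRP = 0.91% + 0.8048 × 7.82% = 7.20%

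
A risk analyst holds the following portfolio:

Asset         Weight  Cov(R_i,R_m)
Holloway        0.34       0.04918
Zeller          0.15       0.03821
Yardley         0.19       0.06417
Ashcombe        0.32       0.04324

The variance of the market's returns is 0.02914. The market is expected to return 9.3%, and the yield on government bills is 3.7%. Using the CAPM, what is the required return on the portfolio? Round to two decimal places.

13.02%

β_Holloway = 0.04918 / 0.02914 = 1.6877
β_Zeller = 0.03821 / 0.02914 = 1.3113
β_Yardley = 0.06417 / 0.02914 = 2.2021
β_Ashcombe = 0.04324 / 0.02914 = 1.4839
β_P = Σ w_i β_i = 0.34×1.6877 + 0.15×1.3113 + 0.19×2.2021 + 0.32×1.4839 = 1.6638
MRP = 9.3% − 3.7% = 5.60%
E(R_P) = R_f + β_P × MRP = 3.7% + 1.6638 × 5.6% = 13.02%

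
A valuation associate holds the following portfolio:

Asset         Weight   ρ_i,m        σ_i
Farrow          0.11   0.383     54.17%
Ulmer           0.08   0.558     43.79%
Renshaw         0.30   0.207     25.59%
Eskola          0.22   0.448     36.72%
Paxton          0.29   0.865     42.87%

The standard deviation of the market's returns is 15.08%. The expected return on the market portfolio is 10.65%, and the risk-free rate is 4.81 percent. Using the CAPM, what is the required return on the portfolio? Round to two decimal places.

12.63%

β_Farrow = 0.383 × 54.17% / 15.08% = 1.3758
β_Ulmer = 0.558 × 43.79% / 15.08% = 1.6203
β_Renshaw = 0.207 × 25.59% / 15.08% = 0.3513
β_Eskola = 0.448 × 36.72% / 15.08% = 1.0909
β_Paxton = 0.865 × 42.87% / 15.08% = 2.4591
β_P = Σ w_i β_i = 0.11×1.3758 + 0.08×1.6203 + 0.30×0.3513 + 0.22×1.0909 + 0.29×2.4591 = 1.3395
MRP = 10.65% − 4.81% = 5.84%
E(R_P) = R_f + β_P × MRP = 4.81% + 1.3395 × 5.84% = 12.63%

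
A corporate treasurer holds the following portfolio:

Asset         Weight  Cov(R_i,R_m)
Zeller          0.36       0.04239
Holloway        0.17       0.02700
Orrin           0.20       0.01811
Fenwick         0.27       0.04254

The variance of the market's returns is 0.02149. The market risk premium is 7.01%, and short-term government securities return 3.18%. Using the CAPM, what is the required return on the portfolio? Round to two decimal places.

β_Zeller = 0.04239 / 0.02149 = 1.9725
β_Holloway = 0.02700 / 0.02149 = 1.2564
β_Orrin = 0.01811 / 0.02149 = 0.8427
β_Fenwick = 0.04254 / 0.02149 = 1.9795
β_P = Σ w_i β_i = 0.36×1.9725 + 0.17×1.2564 + 0.20×0.8427 + 0.27×1.9795 = 1.6267
E(R_P) = R_f + β_P × MRP = 3.18% + 1.6267 × 7.01% = 14.58%

14.58%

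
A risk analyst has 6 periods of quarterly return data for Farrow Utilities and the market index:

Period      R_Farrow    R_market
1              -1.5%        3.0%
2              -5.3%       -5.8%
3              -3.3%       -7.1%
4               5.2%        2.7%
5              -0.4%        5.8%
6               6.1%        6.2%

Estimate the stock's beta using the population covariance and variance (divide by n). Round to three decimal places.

Mean R_i = (-1.5 − 5.3 − 3.3 + 5.2 − 0.4 + 6.1) / 6 = 0.1333%
Mean R_m = (3.0 − 5.8 − 7.1 + 2.7 + 5.8 + 6.2) / 6 = 0.8000%
Σ(R_i − R̄_i)(R_m − R̄_m) = 98.5700  ⇒  Cov = 98.5700 / 6 = 16.4283
Σ(R_m − R̄_m)² = 168.5800  ⇒  Var(R_m) = 168.5800 / 6 = 28.0967
β = Cov / Var(R_m) = 16.4283 / 28.0967 = 0.5847

0.585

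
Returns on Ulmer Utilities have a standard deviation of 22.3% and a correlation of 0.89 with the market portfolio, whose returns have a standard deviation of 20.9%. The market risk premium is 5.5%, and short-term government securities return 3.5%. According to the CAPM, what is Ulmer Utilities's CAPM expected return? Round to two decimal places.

β = ρ × σ_i / σ_m = 0.89 × 22.3% / 20.9% = 0.9496
E(R) = 3.5% + 0.9496 × 5.5% = 8.72%

8.72%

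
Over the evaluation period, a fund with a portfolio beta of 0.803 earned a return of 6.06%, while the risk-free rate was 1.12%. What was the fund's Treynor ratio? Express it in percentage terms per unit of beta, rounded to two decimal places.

Treynor = (R_P − R_f) / β_P = (6.06% − 1.12%) / 0.8030 = 4.94% / 0.8030 = 6.15%

6.15%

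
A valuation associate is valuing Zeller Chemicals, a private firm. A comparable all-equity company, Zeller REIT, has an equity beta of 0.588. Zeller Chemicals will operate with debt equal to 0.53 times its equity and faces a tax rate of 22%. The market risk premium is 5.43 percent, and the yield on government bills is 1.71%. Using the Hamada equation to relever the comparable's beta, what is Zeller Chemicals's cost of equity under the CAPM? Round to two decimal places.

6.22%

β_L = β_U × [1 + (1 − t)(D/E)] = 0.588 × [1 + (1 − 0.22) × 0.53]
    = 0.588 × [1 + 0.78 × 0.53] = 0.588 × 1.4134 = 0.8311
E(R) = R_f + β_L × MRP = 1.71% + 0.8311 × 5.43% = 6.22%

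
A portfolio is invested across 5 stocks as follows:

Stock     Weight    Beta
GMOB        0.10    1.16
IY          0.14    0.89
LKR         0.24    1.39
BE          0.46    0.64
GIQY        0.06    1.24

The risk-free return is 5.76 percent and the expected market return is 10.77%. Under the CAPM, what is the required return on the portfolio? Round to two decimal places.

10.48%

β_P = Σ w_i β_i = 0.10×1.16 + 0.14×0.89 + 0.24×1.39 + 0.46×0.64 + 0.06×1.24 = 0.9430
MRP = 10.77% − 5.76% = 5.01%
E(R_P) = R_f + β_P × MRP = 5.76% + 0.9430 × 5.01% = 10.48%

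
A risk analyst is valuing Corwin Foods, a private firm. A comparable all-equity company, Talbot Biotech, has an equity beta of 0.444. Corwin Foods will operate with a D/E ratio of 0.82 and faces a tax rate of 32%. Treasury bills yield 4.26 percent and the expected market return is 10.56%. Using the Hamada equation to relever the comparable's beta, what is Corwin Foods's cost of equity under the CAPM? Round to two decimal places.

β_L = β_U × [1 + (1 − t)(D/E)] = 0.444 × [1 + (1 − 0.32) × 0.82]
    = 0.444 × [1 + 0.68 × 0.82] = 0.444 × 1.5576 = 0.6916
MRP = 10.56% − 4.26% = 6.30%
E(R) = R_f + β_L × MRP = 4.26% + 0.6916 × 6.30% = 8.62%

8.62%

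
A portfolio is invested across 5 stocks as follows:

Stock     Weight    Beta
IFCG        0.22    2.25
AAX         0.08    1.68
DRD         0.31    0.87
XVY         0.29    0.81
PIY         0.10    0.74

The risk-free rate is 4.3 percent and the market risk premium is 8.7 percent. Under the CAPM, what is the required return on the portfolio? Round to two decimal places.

14.81%

β_P = Σ w_i β_i = 0.22×2.25 + 0.08×1.68 + 0.31×0.87 + 0.29×0.81 + 0.10×0.74 = 1.2080
E(R_P) = R_f + β_P × MRP = 4.3% + 1.2080 × 8.7% = 14.81%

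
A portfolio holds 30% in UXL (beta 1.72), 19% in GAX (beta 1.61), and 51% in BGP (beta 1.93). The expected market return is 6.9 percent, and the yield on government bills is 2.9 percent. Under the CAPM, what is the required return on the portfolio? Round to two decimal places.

10.12%

β_P = Σ w_i β_i = 0.30×1.72 + 0.19×1.61 + 0.51×1.93 = 1.8062
MRP = 6.9% − 2.9% = 4.00%
E(R_P) = R_f + β_P × MRP = 2.9% + 1.8062 × 4.0% = 10.12%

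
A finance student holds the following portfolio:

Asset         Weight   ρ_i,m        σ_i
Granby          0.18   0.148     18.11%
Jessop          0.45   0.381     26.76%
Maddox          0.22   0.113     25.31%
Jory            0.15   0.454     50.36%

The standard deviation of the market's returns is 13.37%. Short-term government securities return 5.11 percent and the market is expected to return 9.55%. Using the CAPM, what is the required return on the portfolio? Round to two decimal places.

β_Granby = 0.148 × 18.11% / 13.37% = 0.2005
β_Jessop = 0.381 × 26.76% / 13.37% = 0.7626
β_Maddox = 0.113 × 25.31% / 13.37% = 0.2139
β_Jory = 0.454 × 50.36% / 13.37% = 1.7101
β_P = Σ w_i β_i = 0.18×0.2005 + 0.45×0.7626 + 0.22×0.2139 + 0.15×1.7101 = 0.6828
MRP = 9.55% − 5.11% = 4.44%
E(R_P) = R_f + β_P × MRP = 5.11% + 0.6828 × 4.44% = 8.14%

8.14%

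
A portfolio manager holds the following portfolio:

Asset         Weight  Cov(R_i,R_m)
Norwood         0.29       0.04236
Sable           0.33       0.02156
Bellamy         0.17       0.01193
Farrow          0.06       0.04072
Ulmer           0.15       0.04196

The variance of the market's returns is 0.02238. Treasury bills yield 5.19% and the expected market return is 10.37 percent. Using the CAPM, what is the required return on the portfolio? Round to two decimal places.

β_Norwood = 0.04236 / 0.02238 = 1.8928
β_Sable = 0.02156 / 0.02238 = 0.9634
β_Bellamy = 0.01193 / 0.02238 = 0.5331
β_Farrow = 0.04072 / 0.02238 = 1.8195
β_Ulmer = 0.04196 / 0.02238 = 1.8749
β_P = Σ w_i β_i = 0.29×1.8928 + 0.33×0.9634 + 0.17×0.5331 + 0.06×1.8195 + 0.15×1.8749 = 1.3479
MRP = 10.37% − 5.19% = 5.18%
E(R_P) = R_f + β_P × MRP = 5.19% + 1.3479 × 5.18% = 12.17%

12.17%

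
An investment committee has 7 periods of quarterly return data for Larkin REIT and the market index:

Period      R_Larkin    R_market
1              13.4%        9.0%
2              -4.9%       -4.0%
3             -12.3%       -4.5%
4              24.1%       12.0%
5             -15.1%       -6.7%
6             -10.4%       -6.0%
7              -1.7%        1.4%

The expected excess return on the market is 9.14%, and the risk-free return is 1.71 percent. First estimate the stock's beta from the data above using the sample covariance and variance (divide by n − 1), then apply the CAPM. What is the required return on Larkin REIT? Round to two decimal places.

Mean R_i = (13.4 − 4.9 − 12.3 + 24.1 − 15.1 − 10.4 − 1.7) / 7 = -0.9857%
Mean R_m = (9.0 − 4.0 − 4.5 + 12.0 − 6.7 − 6.0 + 1.4) / 7 = 0.1714%
Σ(R_i − R̄_i)(R_m − R̄_m) = 647.1229  ⇒  Cov = 647.1229 / 6 = 107.8538
Σ(R_m − R̄_m)² = 343.8943  ⇒  Var(R_m) = 343.8943 / 6 = 57.3157
β = Cov / Var(R_m) = 107.8538 / 57.3157 = 1.8817
E(R) = R_f + β × MRP = 1.71% + 1.8817 × 9.14% = 18.91%

18.91%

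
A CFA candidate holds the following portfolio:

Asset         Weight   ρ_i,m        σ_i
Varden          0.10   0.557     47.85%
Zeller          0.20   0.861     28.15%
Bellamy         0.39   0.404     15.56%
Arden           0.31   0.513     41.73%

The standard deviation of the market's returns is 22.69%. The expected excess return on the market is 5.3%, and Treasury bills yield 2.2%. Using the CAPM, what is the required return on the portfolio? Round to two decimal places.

6.08%

β_Varden = 0.557 × 47.85% / 22.69% = 1.1746
β_Zeller = 0.861 × 28.15% / 22.69% = 1.0682
β_Bellamy = 0.404 × 15.56% / 22.69% = 0.2770
β_Arden = 0.513 × 41.73% / 22.69% = 0.9435
β_P = Σ w_i β_i = 0.10×1.1746 + 0.20×1.0682 + 0.39×0.2770 + 0.31×0.9435 = 0.7316
E(R_P) = R_f + β_P × MRP = 2.2% + 0.7316 × 5.3% = 6.08%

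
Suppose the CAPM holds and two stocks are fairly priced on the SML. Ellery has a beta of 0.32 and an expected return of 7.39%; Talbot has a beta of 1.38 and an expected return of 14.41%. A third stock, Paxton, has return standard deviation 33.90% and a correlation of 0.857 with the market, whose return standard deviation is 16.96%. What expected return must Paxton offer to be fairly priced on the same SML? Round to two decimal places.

MRP = (14.41% − 7.39%) / (1.38 − 0.32) = 6.6226%
R_f = 7.39% − 0.32 × 6.6226% = 5.2708%
β_Paxton = ρ·σ_i/σ_m = 0.857 × 33.90 / 16.96 = 1.7130
E(R_Paxton) = R_f + β × MRP = 5.2708% + 1.7130 × 6.6226% = 16.62%

16.62%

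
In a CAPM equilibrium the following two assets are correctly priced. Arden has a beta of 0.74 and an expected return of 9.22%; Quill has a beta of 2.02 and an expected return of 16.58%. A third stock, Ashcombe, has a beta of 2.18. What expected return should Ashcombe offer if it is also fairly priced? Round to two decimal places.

MRP (SML slope) = (16.58% − 9.22%) / (2.02 − 0.74) = 7.36% / 1.28 = 5.7500%
R_f (intercept) = 9.22% − 0.74 × 5.7500% = 4.9650%
E(R_Ashcombe) = R_f + β × MRP = 4.9650% + 2.18 × 5.7500% = 17.50%

17.50%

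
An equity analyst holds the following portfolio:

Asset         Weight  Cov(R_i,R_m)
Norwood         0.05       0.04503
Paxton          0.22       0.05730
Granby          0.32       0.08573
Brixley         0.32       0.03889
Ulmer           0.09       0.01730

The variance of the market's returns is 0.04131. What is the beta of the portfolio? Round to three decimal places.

1.363

β_Norwood = 0.04503 / 0.04131 = 1.0901
β_Paxton = 0.05730 / 0.04131 = 1.3871
β_Granby = 0.08573 / 0.04131 = 2.0753
β_Brixley = 0.03889 / 0.04131 = 0.9414
β_Ulmer = 0.01730 / 0.04131 = 0.4188
β_P = Σ w_i β_i = 0.05×1.0901 + 0.22×1.3871 + 0.32×2.0753 + 0.32×0.9414 + 0.09×0.4188 = 1.3627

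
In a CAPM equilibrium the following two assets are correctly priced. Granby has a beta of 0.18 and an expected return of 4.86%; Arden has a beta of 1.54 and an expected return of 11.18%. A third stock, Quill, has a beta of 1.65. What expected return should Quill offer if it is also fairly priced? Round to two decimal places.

11.69%

MRP (SML slope) = (11.18% − 4.86%) / (1.54 − 0.18) = 6.32% / 1.36 = 4.6471%
R_f (intercept) = 4.86% − 0.18 × 4.6471% = 4.0235%
E(R_Quill) = R_f + β × MRP = 4.0235% + 1.65 × 4.6471% = 11.69%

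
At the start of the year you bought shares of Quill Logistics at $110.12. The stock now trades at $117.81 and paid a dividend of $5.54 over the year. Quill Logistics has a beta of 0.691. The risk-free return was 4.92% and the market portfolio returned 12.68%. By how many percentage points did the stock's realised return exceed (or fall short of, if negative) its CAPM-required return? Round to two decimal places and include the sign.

Realised HPR = (P1 + D1 − P0) / P0 = (117.81 + 5.54 − 110.12) / 110.12 = 13.23 / 110.12 = 12.0142%
MRP = 12.68% − 4.92% = 7.76%
CAPM required = R_f + β·MRP = 4.92% + 0.691 × 7.76% = 10.28216%
α = realised − required = 12.0142% − 10.28216% = +1.73%

+1.73%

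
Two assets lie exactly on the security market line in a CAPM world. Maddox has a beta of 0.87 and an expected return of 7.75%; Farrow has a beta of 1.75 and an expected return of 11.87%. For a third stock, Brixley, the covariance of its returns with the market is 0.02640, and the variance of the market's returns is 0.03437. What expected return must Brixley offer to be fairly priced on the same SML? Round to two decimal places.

7.27%

MRP = (11.87% − 7.75%) / (1.75 − 0.87) = 4.6818%
R_f = 7.75% − 0.87 × 4.6818% = 3.6768%
β_Brixley = Cov / Var(R_m) = 0.02640 / 0.03437 = 0.7681
E(R_Brixley) = R_f + β × MRP = 3.6768% + 0.7681 × 4.6818% = 7.27%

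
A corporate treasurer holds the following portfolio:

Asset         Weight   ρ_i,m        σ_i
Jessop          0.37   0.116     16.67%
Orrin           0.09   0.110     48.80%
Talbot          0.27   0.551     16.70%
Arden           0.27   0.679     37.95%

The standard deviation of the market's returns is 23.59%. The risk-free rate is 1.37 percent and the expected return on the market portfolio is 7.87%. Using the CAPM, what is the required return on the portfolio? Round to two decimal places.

4.30%

β_Jessop = 0.116 × 16.67% / 23.59% = 0.0820
β_Orrin = 0.110 × 48.80% / 23.59% = 0.2276
β_Talbot = 0.551 × 16.70% / 23.59% = 0.3901
β_Arden = 0.679 × 37.95% / 23.59% = 1.0923
β_P = Σ w_i β_i = 0.37×0.0820 + 0.09×0.2276 + 0.27×0.3901 + 0.27×1.0923 = 0.4511
MRP = 7.87% − 1.37% = 6.50%
E(R_P) = R_f + β_P × MRP = 1.37% + 0.4511 × 6.50% = 4.30%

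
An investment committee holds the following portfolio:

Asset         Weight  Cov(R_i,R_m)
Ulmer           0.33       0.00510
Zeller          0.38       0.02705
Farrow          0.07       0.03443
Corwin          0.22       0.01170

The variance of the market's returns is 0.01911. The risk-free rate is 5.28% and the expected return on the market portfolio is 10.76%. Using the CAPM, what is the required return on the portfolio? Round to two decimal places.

β_Ulmer = 0.00510 / 0.01911 = 0.2669
β_Zeller = 0.02705 / 0.01911 = 1.4155
β_Farrow = 0.03443 / 0.01911 = 1.8017
β_Corwin = 0.01170 / 0.01911 = 0.6122
β_P = Σ w_i β_i = 0.33×0.2669 + 0.38×1.4155 + 0.07×1.8017 + 0.22×0.6122 = 0.8868
MRP = 10.76% − 5.28% = 5.48%
E(R_P) = R_f + β_P × MRP = 5.28% + 0.8868 × 5.48% = 10.14%

10.14%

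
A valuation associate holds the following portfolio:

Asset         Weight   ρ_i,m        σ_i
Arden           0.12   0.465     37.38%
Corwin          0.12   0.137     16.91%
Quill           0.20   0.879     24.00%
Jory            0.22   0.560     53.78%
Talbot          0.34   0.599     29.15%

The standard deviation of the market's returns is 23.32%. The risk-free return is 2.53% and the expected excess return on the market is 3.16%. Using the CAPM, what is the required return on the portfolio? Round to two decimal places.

5.12%

β_Arden = 0.465 × 37.38% / 23.32% = 0.7454
β_Corwin = 0.137 × 16.91% / 23.32% = 0.0993
β_Quill = 0.879 × 24.00% / 23.32% = 0.9046
β_Jory = 0.560 × 53.78% / 23.32% = 1.2915
β_Talbot = 0.599 × 29.15% / 23.32% = 0.7488
β_P = Σ w_i β_i = 0.12×0.7454 + 0.12×0.0993 + 0.20×0.9046 + 0.22×1.2915 + 0.34×0.7488 = 0.8210
E(R_P) = R_f + β_P × MRP = 2.53% + 0.8210 × 3.16% = 5.12%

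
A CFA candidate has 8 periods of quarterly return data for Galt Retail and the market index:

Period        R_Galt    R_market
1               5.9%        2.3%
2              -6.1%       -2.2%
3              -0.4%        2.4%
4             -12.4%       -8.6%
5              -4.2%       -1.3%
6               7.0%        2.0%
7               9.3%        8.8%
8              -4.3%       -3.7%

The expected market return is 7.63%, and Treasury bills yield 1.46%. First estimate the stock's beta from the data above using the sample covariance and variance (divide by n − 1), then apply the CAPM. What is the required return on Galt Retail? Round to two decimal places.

9.71%

Mean R_i = (5.9 − 6.1 − 0.4 − 12.4 − 4.2 + 7.0 + 9.3 − 4.3) / 8 = -0.6500%
Mean R_m = (2.3 − 2.2 + 2.4 − 8.6 − 1.3 + 2.0 + 8.8 − 3.7) / 8 = -0.0375%
Σ(R_i − R̄_i)(R_m − R̄_m) = 249.6850  ⇒  Cov = 249.6850 / 7 = 35.6693
Σ(R_m − R̄_m)² = 186.6588  ⇒  Var(R_m) = 186.6588 / 7 = 26.6655
β = Cov / Var(R_m) = 35.6693 / 26.6655 = 1.3377
MRP = 7.63% − 1.46% = 6.17%
E(R) = R_f + β × MRP = 1.46% + 1.3377 × 6.17% = 9.71%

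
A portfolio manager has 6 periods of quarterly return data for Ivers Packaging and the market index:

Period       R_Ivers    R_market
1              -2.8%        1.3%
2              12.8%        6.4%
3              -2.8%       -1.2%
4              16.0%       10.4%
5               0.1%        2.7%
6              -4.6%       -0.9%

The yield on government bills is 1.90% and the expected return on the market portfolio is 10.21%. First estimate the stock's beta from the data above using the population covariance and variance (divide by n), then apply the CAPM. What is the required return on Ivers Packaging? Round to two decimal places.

17.71%

Mean R_i = (-2.8 + 12.8 − 2.8 + 16.0 + 0.1 − 4.6) / 6 = 3.1167%
Mean R_m = (1.3 + 6.4 − 1.2 + 10.4 + 2.7 − 0.9) / 6 = 3.1167%
Σ(R_i − R̄_i)(R_m − R̄_m) = 194.1683  ⇒  Cov = 194.1683 / 6 = 32.3614
Σ(R_m − R̄_m)² = 102.0683  ⇒  Var(R_m) = 102.0683 / 6 = 17.0114
β = Cov / Var(R_m) = 32.3614 / 17.0114 = 1.9023
MRP = 10.21% − 1.90% = 8.31%
E(R) = R_f + β × MRP = 1.90% + 1.9023 × 8.31% = 17.71%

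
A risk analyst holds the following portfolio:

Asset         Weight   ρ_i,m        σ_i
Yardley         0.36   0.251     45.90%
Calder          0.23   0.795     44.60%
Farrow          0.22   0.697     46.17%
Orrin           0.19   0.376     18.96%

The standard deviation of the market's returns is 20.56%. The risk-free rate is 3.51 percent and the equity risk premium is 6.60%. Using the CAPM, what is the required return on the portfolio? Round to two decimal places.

10.17%

β_Yardley = 0.251 × 45.90% / 20.56% = 0.5604
β_Calder = 0.795 × 44.60% / 20.56% = 1.7246
β_Farrow = 0.697 × 46.17% / 20.56% = 1.5652
β_Orrin = 0.376 × 18.96% / 20.56% = 0.3467
β_P = Σ w_i β_i = 0.36×0.5604 + 0.23×1.7246 + 0.22×1.5652 + 0.19×0.3467 = 1.0086
E(R_P) = R_f + β_P × MRP = 3.51% + 1.0086 × 6.60% = 10.17%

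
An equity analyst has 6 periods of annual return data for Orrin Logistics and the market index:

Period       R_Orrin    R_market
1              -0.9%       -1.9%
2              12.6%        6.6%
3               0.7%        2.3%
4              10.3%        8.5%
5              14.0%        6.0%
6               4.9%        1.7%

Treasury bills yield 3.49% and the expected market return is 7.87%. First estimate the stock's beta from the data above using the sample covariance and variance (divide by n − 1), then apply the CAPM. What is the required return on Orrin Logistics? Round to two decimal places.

Mean R_i = (-0.9 + 12.6 + 0.7 + 10.3 + 14.0 + 4.9) / 6 = 6.9333%
Mean R_m = (-1.9 + 6.6 + 2.3 + 8.5 + 6.0 + 1.7) / 6 = 3.8667%
Σ(R_i − R̄_i)(R_m − R̄_m) = 105.5067  ⇒  Cov = 105.5067 / 5 = 21.1013
Σ(R_m − R̄_m)² = 73.8933  ⇒  Var(R_m) = 73.8933 / 5 = 14.7787
β = Cov / Var(R_m) = 21.1013 / 14.7787 = 1.4278
MRP = 7.87% − 3.49% = 4.38%
E(R) = R_f + β × MRP = 3.49% + 1.4278 × 4.38% = 9.74%

9.74%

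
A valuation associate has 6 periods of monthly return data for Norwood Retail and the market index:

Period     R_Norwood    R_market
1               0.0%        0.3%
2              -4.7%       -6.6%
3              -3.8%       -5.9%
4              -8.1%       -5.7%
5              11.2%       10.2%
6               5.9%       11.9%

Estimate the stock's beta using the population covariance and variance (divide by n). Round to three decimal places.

Mean R_i = (0.0 − 4.7 − 3.8 − 8.1 + 11.2 + 5.9) / 6 = 0.0833%
Mean R_m = (0.3 − 6.6 − 5.9 − 5.7 + 10.2 + 11.9) / 6 = 0.7000%
Σ(R_i − R̄_i)(R_m − R̄_m) = 283.7100  ⇒  Cov = 283.7100 / 6 = 47.2850
Σ(R_m − R̄_m)² = 353.6600  ⇒  Var(R_m) = 353.6600 / 6 = 58.9433
β = Cov / Var(R_m) = 47.2850 / 58.9433 = 0.8022

0.802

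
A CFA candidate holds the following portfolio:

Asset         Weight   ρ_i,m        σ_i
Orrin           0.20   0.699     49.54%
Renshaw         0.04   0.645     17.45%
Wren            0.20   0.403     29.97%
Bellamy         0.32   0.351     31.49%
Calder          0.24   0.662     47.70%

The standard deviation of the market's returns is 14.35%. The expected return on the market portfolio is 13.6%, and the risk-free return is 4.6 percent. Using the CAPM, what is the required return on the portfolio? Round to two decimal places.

β_Orrin = 0.699 × 49.54% / 14.35% = 2.4131
β_Renshaw = 0.645 × 17.45% / 14.35% = 0.7843
β_Wren = 0.403 × 29.97% / 14.35% = 0.8417
β_Bellamy = 0.351 × 31.49% / 14.35% = 0.7702
β_Calder = 0.662 × 47.70% / 14.35% = 2.2005
β_P = Σ w_i β_i = 0.20×2.4131 + 0.04×0.7843 + 0.20×0.8417 + 0.32×0.7702 + 0.24×2.2005 = 1.4569
MRP = 13.6% − 4.6% = 9.00%
E(R_P) = R_f + β_P × MRP = 4.6% + 1.4569 × 9.0% = 17.71%

17.71%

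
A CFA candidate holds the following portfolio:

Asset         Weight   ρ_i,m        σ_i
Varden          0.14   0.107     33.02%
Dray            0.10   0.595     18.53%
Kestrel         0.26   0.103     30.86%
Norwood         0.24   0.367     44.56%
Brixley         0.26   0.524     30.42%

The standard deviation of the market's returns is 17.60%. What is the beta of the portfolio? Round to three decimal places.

β_Varden = 0.107 × 33.02% / 17.60% = 0.2007
β_Dray = 0.595 × 18.53% / 17.60% = 0.6264
β_Kestrel = 0.103 × 30.86% / 17.60% = 0.1806
β_Norwood = 0.367 × 44.56% / 17.60% = 0.9292
β_Brixley = 0.524 × 30.42% / 17.60% = 0.9057
β_P = Σ w_i β_i = 0.14×0.2007 + 0.10×0.6264 + 0.26×0.1806 + 0.24×0.9292 + 0.26×0.9057 = 0.5962

0.596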